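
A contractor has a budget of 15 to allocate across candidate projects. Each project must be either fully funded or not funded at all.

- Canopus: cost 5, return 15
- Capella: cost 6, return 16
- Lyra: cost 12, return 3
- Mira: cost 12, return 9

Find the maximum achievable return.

31

This is an integer program with binary decision variables.
Allowing fractional choices, the relaxed optimum would be about 34.0, but projects are indivisible.
Canopus + Capella: cost 5 + 6 = 11 ≤ 15, return 15 + 16 = 31.
Capella: cost 6 ≤ 15, return 16.
Canopus: cost 5 ≤ 15, return 15.
Best is Canopus and Capella with total return 31.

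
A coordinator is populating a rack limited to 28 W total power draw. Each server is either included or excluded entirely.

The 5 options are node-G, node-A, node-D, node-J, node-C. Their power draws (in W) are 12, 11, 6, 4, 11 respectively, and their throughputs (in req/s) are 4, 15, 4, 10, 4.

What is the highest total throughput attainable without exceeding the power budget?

29

node-A + node-J + node-C: power draw 11 + 4 + 11 = 26 ≤ 28, throughput 15 + 10 + 4 = 29.
node-A + node-D + node-J: power draw 11 + 6 + 4 = 21 ≤ 28, throughput 15 + 4 + 10 = 29.
The maximum throughput is 29; one optimal choice is node-A, node-D, and node-J.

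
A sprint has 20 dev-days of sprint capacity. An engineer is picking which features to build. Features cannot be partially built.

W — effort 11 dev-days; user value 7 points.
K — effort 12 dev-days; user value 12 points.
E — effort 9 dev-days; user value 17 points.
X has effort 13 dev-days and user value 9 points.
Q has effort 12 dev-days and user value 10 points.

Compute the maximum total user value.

24

Allowing fractional choices, the relaxed optimum would be about 28.0, but features are indivisible.
K: effort 12 ≤ 20, user value 12.
W + E: effort 11 + 9 = 20 ≤ 20, user value 7 + 17 = 24.
E: effort 9 ≤ 20, user value 17.
Best is W and E with total user value 24.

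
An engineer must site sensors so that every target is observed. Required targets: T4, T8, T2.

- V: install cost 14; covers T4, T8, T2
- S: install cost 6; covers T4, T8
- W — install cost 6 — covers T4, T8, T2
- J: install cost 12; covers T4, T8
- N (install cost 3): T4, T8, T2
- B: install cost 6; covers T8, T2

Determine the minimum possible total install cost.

3

N alone covers T4, T8, T2 — every target.
Total install cost: 3.
No cover costs less than 3.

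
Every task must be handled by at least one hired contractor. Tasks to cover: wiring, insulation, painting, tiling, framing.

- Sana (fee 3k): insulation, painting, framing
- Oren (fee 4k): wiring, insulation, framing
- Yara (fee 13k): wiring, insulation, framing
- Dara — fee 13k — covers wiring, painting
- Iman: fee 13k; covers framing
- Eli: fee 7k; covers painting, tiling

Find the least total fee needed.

The greedy cost-per-new-task heuristic would pick Sana, Oren, and Eli for 14, but a cheaper cover exists.
Choose Oren and Eli: together they cover wiring, insulation, painting, tiling, framing — every task.
Total fee: 4 + 7 = 11.
No cover costs less than 11.

11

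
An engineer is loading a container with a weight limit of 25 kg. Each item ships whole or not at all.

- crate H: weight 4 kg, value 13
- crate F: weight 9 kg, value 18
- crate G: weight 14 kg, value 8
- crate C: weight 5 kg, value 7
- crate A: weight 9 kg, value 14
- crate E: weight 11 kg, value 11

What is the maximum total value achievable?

45

Allowing fractional choices, the relaxed optimum would be about 49.2, but items are indivisible.
crate H + crate F + crate E: weight 4 + 9 + 11 = 24 ≤ 25, value 13 + 18 + 11 = 42.
crate F + crate C + crate A: weight 9 + 5 + 9 = 23 ≤ 25, value 18 + 7 + 14 = 39.
crate H + crate F + crate A: weight 4 + 9 + 9 = 22 ≤ 25, value 13 + 18 + 14 = 45.
Best is crate H, crate F, and crate A with total value 45.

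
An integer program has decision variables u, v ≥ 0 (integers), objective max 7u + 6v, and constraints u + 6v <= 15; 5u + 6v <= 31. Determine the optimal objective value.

The continuous relaxation peaks at (6.2, 0) with value 43.40; rounding to a feasible lattice point costs some objective.
(u,v)=(6,0): 1·6+6·0=6≤15, 5·6+6·0=30≤31, objective 42.
(u,v)=(5,1): 1·5+6·1=11≤15, 5·5+6·1=31≤31, objective 41.
(u,v)=(5,0): 1·5+6·0=5≤15, 5·5+6·0=25≤31, objective 35.
No feasible integer point exceeds 42.

42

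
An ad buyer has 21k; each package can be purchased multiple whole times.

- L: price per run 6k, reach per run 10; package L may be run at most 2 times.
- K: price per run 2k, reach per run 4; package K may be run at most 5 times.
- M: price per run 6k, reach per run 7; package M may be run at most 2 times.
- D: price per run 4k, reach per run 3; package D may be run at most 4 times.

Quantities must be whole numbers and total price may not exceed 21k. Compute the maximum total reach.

2×L and 4×K: price 20 ≤ 21, reach 2·10 + 4·4 = 36.
1×L, 4×K, and 1×M: price 20 ≤ 21, reach 1·10 + 4·4 + 1·7 = 33.
Best is 36.

36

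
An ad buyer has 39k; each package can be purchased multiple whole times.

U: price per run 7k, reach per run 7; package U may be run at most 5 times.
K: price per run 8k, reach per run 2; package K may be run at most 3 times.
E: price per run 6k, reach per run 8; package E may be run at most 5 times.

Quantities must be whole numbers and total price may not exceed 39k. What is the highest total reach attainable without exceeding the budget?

47

1×U and 5×E: price 37 ≤ 39, reach 1·7 + 5·8 = 47.
2×U and 4×E: price 38 ≤ 39, reach 2·7 + 4·8 = 46.
Best is 47.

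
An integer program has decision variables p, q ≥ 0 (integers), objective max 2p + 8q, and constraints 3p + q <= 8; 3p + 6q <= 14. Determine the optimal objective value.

(p,q)=(0,2): 3·0+1·2=2≤8, 3·0+6·2=12≤14, objective 16.
(p,q)=(1,1): 3·1+1·1=4≤8, 3·1+6·1=9≤14, objective 10.
(p,q)=(0,1): 3·0+1·1=1≤8, 3·0+6·1=6≤14, objective 8.
The best lattice point is (0,2), giving 16.

16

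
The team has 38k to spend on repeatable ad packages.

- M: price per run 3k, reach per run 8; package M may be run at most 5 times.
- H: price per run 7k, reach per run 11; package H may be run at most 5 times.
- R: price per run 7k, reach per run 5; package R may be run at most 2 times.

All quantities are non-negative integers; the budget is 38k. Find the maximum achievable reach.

73

This is a bounded integer knapsack.
3×M and 4×H: price 37 ≤ 38, reach 3·8 + 4·11 = 68.
5×M and 3×H: price 36 ≤ 38, reach 5·8 + 3·11 = 73.
Best is 73.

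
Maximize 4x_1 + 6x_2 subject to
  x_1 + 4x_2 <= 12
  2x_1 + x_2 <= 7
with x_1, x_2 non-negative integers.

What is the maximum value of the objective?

20

(x_1,x_2)=(2,2) is feasible, giving 20.
(x_1,x_2)=(3,1) is feasible, giving 18.
The best lattice point is (2,2), giving 20.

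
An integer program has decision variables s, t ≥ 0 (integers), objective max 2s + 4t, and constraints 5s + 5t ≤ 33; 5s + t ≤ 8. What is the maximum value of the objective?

Relaxing integrality, the LP optimum is 26.40 at (s,t) = (0, 6.6), which is not an integer point.
(s,t)=(0,6): 5·0+5·6=30≤33, 5·0+1·6=6≤8, objective 24.
(s,t)=(0,5): 5·0+5·5=25≤33, 5·0+1·5=5≤8, objective 20.
No feasible integer point exceeds 24.

24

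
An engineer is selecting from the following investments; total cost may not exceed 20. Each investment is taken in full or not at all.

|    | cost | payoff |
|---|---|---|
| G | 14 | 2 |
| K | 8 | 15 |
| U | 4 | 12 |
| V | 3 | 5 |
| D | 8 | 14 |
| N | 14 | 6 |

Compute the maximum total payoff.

K + U + D: cost 8 + 4 + 8 = 20 ≤ 20, payoff 15 + 12 + 14 = 41.
K + V + D: cost 8 + 3 + 8 = 19 ≤ 20, payoff 15 + 5 + 14 = 34.
Best is K, U, and D with total payoff 41.

41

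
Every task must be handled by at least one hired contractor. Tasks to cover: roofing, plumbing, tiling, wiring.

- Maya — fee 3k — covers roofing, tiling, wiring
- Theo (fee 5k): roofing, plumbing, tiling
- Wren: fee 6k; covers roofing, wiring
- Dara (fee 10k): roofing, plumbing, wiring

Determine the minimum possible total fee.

Choose Maya and Theo: together they cover roofing, plumbing, tiling, wiring — every task.
Total fee: 3 + 5 = 8.

8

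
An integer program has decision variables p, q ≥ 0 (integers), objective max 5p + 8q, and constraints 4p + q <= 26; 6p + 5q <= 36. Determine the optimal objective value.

56

(p,q)=(0,7): 4·0+1·7=7≤26, 6·0+5·7=35≤36, objective 56.
(p,q)=(1,6): 4·1+1·6=10≤26, 6·1+5·6=36≤36, objective 53.
Maximum is 56 at (p,q)=(0,7).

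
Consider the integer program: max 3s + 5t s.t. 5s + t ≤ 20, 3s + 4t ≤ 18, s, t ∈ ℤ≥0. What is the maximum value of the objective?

21

Relaxing integrality, the LP optimum is 22.50 at (s,t) = (0, 4.5), which is not an integer point.
(s,t)=(2,3) is feasible, giving 21.
(s,t)=(0,4) is feasible, giving 20.
No feasible integer point exceeds 21.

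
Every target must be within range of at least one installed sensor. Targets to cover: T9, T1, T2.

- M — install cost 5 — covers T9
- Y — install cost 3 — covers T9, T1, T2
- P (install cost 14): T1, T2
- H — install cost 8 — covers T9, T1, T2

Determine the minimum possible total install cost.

3

Y alone covers T9, T1, T2 — every target.
Total install cost: 3.
No cover costs less than 3.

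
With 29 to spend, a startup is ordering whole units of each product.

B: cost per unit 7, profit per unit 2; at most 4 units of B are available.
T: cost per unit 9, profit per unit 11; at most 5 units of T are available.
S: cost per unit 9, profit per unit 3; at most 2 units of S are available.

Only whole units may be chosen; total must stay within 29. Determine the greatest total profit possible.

This is a bounded integer knapsack.
T has the best ratio (11/9); taking only T gives at most 3×11 = 33 (stopped by the cost limit).
Optimal: 3×T: cost 27 ≤ 29, profit 3·11 = 33.

33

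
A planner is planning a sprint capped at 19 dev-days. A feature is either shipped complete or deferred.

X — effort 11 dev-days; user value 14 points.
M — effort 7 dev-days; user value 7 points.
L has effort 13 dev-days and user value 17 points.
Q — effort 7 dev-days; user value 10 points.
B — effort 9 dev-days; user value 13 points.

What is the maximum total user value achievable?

Allowing fractional choices, the relaxed optimum would be about 26.9, but features are indivisible.
X + M: effort 11 + 7 = 18 ≤ 19, user value 14 + 7 = 21.
X + Q: effort 11 + 7 = 18 ≤ 19, user value 14 + 10 = 24.
Q + B: effort 7 + 9 = 16 ≤ 19, user value 10 + 13 = 23.
Best is X and Q with total user value 24.

24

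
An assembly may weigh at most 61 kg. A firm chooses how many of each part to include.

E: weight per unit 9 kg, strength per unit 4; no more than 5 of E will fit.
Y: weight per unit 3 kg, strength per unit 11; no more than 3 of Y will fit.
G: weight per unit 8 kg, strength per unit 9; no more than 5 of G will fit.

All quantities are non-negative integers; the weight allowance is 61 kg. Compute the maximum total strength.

This is a bounded integer knapsack.
Y has the best ratio (11/3); taking only Y gives at most 3×11 = 33 (stopped by the supply cap of 3).
Mixing does better — 1×E, 3×Y, and 5×G: weight 58 ≤ 61, strength 1·4 + 3·11 + 5·9 = 82.

82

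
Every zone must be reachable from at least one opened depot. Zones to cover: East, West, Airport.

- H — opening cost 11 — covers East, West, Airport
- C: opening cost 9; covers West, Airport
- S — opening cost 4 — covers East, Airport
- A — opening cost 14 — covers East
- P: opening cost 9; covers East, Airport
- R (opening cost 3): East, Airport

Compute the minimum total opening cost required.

11

This is an integer covering problem.
The greedy cost-per-new-zone heuristic would pick R and C for 12, but a cheaper cover exists.
H alone covers East, West, Airport — every zone.
Total opening cost: 11.
No cover costs less than 11.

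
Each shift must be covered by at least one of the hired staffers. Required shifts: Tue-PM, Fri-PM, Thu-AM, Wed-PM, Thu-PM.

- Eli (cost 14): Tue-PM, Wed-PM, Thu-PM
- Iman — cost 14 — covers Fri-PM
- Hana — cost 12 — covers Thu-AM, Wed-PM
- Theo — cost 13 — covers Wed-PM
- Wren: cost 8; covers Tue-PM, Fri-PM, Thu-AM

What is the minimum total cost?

Choose Eli and Wren: together they cover Tue-PM, Fri-PM, Thu-AM, Wed-PM, Thu-PM — every shift.
Total cost: 14 + 8 = 22.
No cover costs less than 22.

22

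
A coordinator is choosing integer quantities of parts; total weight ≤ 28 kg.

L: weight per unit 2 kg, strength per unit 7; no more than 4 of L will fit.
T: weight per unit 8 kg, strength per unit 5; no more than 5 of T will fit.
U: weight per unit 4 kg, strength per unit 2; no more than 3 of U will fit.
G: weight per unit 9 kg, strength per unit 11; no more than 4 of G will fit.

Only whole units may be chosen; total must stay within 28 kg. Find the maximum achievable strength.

4×L and 2×G: weight 26 ≤ 28, strength 4·7 + 2·11 = 50.
3×L, 1×U, and 2×G: weight 28 ≤ 28, strength 3·7 + 1·2 + 2·11 = 45.
Best is 50.

50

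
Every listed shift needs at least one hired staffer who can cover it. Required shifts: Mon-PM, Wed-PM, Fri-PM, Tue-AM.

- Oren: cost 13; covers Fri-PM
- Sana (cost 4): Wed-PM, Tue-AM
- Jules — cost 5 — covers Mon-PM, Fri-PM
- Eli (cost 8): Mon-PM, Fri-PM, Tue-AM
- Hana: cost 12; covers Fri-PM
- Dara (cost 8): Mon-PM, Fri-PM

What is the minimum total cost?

9

This is a weighted set-cover instance.
Choose Sana and Jules: together they cover Mon-PM, Wed-PM, Fri-PM, Tue-AM — every shift.
Total cost: 4 + 5 = 9.
No cover costs less than 9.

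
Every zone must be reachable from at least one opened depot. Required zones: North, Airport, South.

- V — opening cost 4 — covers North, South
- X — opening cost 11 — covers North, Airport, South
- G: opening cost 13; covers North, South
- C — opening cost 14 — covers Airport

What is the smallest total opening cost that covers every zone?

11

This is an integer covering problem.
The greedy cost-per-new-zone heuristic would pick V and X for 15, but a cheaper cover exists.
X alone covers North, Airport, South — every zone.
Total opening cost: 11.
No cover costs less than 11.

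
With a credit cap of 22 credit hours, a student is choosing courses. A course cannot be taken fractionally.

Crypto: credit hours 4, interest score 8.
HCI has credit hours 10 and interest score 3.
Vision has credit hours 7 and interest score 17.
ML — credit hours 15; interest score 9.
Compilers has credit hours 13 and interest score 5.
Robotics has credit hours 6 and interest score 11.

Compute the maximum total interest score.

36

Take Crypto, Vision, and Robotics: credit hours 4 + 7 + 6 = 17 ≤ 22, interest score 8 + 17 + 11 = 36.
No other feasible combination does better.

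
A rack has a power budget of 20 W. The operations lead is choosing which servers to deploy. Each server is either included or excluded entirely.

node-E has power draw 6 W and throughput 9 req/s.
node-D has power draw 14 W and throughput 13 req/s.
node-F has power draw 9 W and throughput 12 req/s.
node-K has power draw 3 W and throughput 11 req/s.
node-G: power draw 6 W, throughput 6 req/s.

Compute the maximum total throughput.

This is an integer program with binary decision variables.
Allowing fractional choices, the relaxed optimum would be about 34.0, but servers are indivisible.
node-F + node-K + node-G: power draw 9 + 3 + 6 = 18 ≤ 20, throughput 12 + 11 + 6 = 29.
node-E + node-F + node-K: power draw 6 + 9 + 3 = 18 ≤ 20, throughput 9 + 12 + 11 = 32.
node-E + node-K + node-G: power draw 6 + 3 + 6 = 15 ≤ 20, throughput 9 + 11 + 6 = 26.
Best is node-E, node-F, and node-K with total throughput 32.

32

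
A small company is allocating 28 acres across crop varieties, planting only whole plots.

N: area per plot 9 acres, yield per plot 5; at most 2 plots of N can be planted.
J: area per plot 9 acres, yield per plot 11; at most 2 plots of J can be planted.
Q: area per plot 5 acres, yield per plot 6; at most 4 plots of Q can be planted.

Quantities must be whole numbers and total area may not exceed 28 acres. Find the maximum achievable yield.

J has the best ratio (11/9); taking only J gives at most 2×11 = 22 (stopped by the supply cap of 2).
Mixing does better — 2×J and 2×Q: area 28 ≤ 28, yield 2·11 + 2·6 = 34.

34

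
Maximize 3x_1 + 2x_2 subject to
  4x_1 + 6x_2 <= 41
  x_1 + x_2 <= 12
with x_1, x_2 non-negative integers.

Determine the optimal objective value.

30

Relaxing integrality, the LP optimum is 30.75 at (x_1,x_2) = (10.2, 0), which is not an integer point.
(x_1,x_2)=(10,0): 4·10+6·0=40≤41, 1·10+1·0=10≤12, objective 30.
(x_1,x_2)=(9,0): 4·9+6·0=36≤41, 1·9+1·0=9≤12, objective 27.
The best lattice point is (10,0), giving 30.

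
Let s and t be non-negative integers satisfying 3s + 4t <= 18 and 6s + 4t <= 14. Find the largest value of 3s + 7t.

The continuous relaxation peaks at (0, 3.5) with value 24.50; rounding to a feasible lattice point costs some objective.
(s,t)=(0,3): 3·0+4·3=12≤18, 6·0+4·3=12≤14, objective 21.
(s,t)=(1,2): 3·1+4·2=11≤18, 6·1+4·2=14≤14, objective 17.
The best lattice point is (0,3), giving 21.

21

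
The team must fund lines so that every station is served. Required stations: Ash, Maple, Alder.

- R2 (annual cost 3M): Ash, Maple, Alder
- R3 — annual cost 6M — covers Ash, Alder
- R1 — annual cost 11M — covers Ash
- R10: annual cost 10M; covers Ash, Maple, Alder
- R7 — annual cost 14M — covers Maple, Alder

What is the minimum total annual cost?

3

R2 alone covers Ash, Maple, Alder — every station.
Total annual cost: 3.
No cover costs less than 3.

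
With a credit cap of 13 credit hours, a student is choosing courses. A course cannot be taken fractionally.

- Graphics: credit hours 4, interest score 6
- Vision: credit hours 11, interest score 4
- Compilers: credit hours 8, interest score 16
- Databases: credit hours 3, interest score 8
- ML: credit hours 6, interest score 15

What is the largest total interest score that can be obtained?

29

Take Graphics, Databases, and ML: credit hours 4 + 3 + 6 = 13 ≤ 13, interest score 6 + 8 + 15 = 29.
No other feasible combination does better.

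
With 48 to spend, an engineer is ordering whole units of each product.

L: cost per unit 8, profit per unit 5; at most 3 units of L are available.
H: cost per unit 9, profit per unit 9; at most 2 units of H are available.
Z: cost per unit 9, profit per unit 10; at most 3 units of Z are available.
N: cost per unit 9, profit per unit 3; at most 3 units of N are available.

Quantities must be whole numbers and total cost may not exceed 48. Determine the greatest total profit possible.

Take 2×H and 3×Z: cost 45 ≤ 48, profit 2·9 + 3·10 = 48.
Z has the best ratio (10/9) and is taken to its limit of 3; remaining capacity is filled optimally with the others.

48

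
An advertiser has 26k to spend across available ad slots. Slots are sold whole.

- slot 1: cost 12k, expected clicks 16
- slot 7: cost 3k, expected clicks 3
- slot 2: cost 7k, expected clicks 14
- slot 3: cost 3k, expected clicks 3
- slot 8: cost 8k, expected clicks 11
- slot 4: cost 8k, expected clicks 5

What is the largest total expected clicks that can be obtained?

slot 1 + slot 7 + slot 2: cost 12 + 3 + 7 = 22 ≤ 26, expected clicks 16 + 3 + 14 = 33.
slot 1 + slot 2 + slot 3: cost 12 + 7 + 3 = 22 ≤ 26, expected clicks 16 + 14 + 3 = 33.
slot 1 + slot 7 + slot 2 + slot 3: cost 12 + 3 + 7 + 3 = 25 ≤ 26, expected clicks 16 + 3 + 14 + 3 = 36.
Best is slot 1, slot 7, slot 2, and slot 3 with total expected clicks 36.

36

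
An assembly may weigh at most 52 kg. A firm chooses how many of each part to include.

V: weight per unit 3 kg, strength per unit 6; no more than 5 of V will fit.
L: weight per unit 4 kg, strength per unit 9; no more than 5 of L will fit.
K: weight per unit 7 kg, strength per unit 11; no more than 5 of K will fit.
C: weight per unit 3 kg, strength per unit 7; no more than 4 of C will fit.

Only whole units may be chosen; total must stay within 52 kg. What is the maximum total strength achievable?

4×V, 5×L, 1×K, and 4×C: weight 51 ≤ 52, strength 4·6 + 5·9 + 1·11 + 4·7 = 108.
2×V, 5×L, 2×K, and 4×C: weight 52 ≤ 52, strength 2·6 + 5·9 + 2·11 + 4·7 = 107.
Best is 108.

108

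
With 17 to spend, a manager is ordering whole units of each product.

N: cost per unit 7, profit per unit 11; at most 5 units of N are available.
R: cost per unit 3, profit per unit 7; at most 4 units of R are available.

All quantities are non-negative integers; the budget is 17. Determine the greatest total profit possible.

R has the best ratio (7/3); taking only R gives at most 4×7 = 28 (stopped by the supply cap of 4).
Mixing does better — 1×N and 3×R: cost 16 ≤ 17, profit 1·11 + 3·7 = 32.

32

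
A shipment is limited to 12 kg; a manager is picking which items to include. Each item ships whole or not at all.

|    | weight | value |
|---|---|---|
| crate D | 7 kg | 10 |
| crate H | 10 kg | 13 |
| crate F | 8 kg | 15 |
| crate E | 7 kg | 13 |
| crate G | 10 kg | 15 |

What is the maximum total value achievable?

Allowing fractional choices, the relaxed optimum would be about 22.4, but items are indivisible.
crate F: weight 8 ≤ 12, value 15.
crate G: weight 10 ≤ 12, value 15.
crate E: weight 7 ≤ 12, value 13.
The maximum value is 15; one optimal choice is crate F.

15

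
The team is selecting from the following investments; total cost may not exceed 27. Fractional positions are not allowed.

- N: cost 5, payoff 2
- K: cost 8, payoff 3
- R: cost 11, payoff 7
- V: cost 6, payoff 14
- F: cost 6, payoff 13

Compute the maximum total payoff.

34

Take R, V, and F: cost 11 + 6 + 6 = 23 ≤ 27, payoff 7 + 14 + 13 = 34.
No other feasible combination does better.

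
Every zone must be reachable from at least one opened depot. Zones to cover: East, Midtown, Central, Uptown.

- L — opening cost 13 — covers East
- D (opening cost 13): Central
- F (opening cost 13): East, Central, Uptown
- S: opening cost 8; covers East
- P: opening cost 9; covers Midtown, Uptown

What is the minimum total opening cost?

22

This is an integer covering problem.
Choose F and P: together they cover East, Midtown, Central, Uptown — every zone.
Total opening cost: 13 + 9 = 22.
No cover costs less than 22.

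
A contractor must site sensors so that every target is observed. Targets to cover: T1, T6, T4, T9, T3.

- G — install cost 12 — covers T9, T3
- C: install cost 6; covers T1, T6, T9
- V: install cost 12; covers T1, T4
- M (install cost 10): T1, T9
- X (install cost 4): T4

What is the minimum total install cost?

22

Choose G, C, and X: together they cover T1, T6, T4, T9, T3 — every target.
Total install cost: 12 + 6 + 4 = 22.
No cover costs less than 22.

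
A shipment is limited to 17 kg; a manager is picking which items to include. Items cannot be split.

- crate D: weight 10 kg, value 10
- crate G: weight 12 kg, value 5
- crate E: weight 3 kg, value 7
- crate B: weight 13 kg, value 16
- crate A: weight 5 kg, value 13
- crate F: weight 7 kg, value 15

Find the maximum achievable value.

Allowing fractional choices, the relaxed optimum would be about 37.5, but items are indivisible.
crate D + crate F: weight 10 + 7 = 17 ≤ 17, value 10 + 15 = 25.
crate E + crate A + crate F: weight 3 + 5 + 7 = 15 ≤ 17, value 7 + 13 + 15 = 35.
crate A + crate F: weight 5 + 7 = 12 ≤ 17, value 13 + 15 = 28.
Best is crate E, crate A, and crate F with total value 35.

35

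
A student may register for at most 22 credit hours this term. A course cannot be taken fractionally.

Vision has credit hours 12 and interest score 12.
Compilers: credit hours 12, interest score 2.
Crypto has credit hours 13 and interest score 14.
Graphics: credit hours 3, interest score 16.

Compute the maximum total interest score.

Vision + Graphics: credit hours 12 + 3 = 15 ≤ 22, interest score 12 + 16 = 28.
Crypto + Graphics: credit hours 13 + 3 = 16 ≤ 22, interest score 14 + 16 = 30.
Best is Crypto and Graphics with total interest score 30.

30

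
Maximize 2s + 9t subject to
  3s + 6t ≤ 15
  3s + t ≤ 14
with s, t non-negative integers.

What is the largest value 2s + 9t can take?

(s,t)=(1,2): 3·1+6·2=15≤15, 3·1+1·2=5≤14, objective 20.
(s,t)=(0,2): 3·0+6·2=12≤15, 3·0+1·2=2≤14, objective 18.
(s,t)=(2,1): 3·2+6·1=12≤15, 3·2+1·1=7≤14, objective 13.
(s,t)=(1,1): 3·1+6·1=9≤15, 3·1+1·1=4≤14, objective 11.
No feasible integer point exceeds 20.

20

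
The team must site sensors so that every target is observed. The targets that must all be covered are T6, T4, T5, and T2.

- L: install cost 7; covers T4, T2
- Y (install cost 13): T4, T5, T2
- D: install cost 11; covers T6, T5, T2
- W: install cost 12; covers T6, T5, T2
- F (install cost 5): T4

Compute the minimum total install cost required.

The greedy cost-per-new-target heuristic would pick L and D for 18, but a cheaper cover exists.
Choose D and F: together they cover T6, T4, T5, T2 — every target.
Total install cost: 11 + 5 = 16.
No cover costs less than 16.

16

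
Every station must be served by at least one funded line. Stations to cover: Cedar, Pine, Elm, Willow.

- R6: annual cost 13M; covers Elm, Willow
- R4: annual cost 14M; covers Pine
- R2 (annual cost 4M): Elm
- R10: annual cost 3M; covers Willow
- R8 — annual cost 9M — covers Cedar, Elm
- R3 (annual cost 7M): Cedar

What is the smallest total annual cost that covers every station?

This is a weighted set-cover instance.
The greedy cost-per-new-station heuristic would pick R10, R2, R3, and R4 for 28, but a cheaper cover exists.
Choose R4, R10, and R8: together they cover Cedar, Pine, Elm, Willow — every station.
Total annual cost: 14 + 3 + 9 = 26.
No cover costs less than 26.

26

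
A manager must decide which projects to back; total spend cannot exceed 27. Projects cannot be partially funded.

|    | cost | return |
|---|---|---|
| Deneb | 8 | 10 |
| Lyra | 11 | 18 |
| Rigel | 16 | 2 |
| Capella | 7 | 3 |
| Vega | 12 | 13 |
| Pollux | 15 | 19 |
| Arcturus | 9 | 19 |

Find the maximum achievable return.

40

Treat it as a binary knapsack problem.
Allowing fractional choices, the relaxed optimum would be about 45.9, but projects are indivisible.
Lyra + Arcturus: cost 11 + 9 = 20 ≤ 27, return 18 + 19 = 37.
Lyra + Capella + Arcturus: cost 11 + 7 + 9 = 27 ≤ 27, return 18 + 3 + 19 = 40.
Pollux + Arcturus: cost 15 + 9 = 24 ≤ 27, return 19 + 19 = 38.
Best is Lyra, Capella, and Arcturus with total return 40.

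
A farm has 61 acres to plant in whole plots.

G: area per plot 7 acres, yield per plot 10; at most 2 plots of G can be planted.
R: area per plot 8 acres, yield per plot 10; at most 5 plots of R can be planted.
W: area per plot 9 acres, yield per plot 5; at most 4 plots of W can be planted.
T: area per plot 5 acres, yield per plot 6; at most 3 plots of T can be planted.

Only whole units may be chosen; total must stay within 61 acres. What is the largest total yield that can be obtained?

G has the best ratio (10/7); taking only G gives at most 2×10 = 20 (stopped by the supply cap of 2).
Mixing does better — 2×G, 4×R, and 3×T: area 61 ≤ 61, yield 2·10 + 4·10 + 3·6 = 78.

78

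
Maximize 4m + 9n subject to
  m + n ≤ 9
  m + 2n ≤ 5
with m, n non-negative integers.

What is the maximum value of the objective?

22

(m,n)=(1,2): 1·1+1·2=3≤9, 1·1+2·2=5≤5, objective 22.
(m,n)=(0,2): 1·0+1·2=2≤9, 1·0+2·2=4≤5, objective 18.
(m,n)=(2,1): 1·2+1·1=3≤9, 1·2+2·1=4≤5, objective 17.
The best lattice point is (1,2), giving 22.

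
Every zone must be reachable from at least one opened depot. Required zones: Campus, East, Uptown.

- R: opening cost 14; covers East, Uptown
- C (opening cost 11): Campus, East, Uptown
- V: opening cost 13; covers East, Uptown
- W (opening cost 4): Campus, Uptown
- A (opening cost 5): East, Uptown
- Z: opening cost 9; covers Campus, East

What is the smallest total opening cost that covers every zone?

This is a weighted set-cover instance.
Choose W and A: together they cover Campus, East, Uptown — every zone.
Total opening cost: 4 + 5 = 9.

9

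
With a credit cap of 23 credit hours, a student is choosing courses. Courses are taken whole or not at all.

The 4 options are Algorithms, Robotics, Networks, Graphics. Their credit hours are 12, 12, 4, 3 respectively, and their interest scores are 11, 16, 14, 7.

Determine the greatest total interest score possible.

37

Treat it as a binary knapsack problem.
Algorithms + Networks + Graphics: credit hours 12 + 4 + 3 = 19 ≤ 23, interest score 11 + 14 + 7 = 32.
Robotics + Networks + Graphics: credit hours 12 + 4 + 3 = 19 ≤ 23, interest score 16 + 14 + 7 = 37.
Best is Robotics, Networks, and Graphics with total interest score 37.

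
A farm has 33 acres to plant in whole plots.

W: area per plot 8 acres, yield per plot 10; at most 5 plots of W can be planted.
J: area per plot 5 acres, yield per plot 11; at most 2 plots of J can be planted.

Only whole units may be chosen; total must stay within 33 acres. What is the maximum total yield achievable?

42

J has the best ratio (11/5); taking only J gives at most 2×11 = 22 (stopped by the supply cap of 2).
Mixing does better — 2×W and 2×J: area 26 ≤ 33, yield 2·10 + 2·11 = 42.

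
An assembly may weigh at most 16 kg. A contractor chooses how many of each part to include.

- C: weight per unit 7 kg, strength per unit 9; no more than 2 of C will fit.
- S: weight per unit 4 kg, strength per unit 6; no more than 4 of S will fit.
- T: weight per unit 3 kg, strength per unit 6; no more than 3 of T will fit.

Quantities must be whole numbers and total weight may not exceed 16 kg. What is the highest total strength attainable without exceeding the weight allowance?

27

1×C and 3×T: weight 16 ≤ 16, strength 1·9 + 3·6 = 27.
1×S and 3×T: weight 13 ≤ 16, strength 1·6 + 3·6 = 24.
Best is 27.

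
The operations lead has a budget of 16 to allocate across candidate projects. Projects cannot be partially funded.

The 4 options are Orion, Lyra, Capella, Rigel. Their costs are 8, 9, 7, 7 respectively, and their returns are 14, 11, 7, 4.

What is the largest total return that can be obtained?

Allowing fractional choices, the relaxed optimum would be about 23.8, but projects are indivisible.
Lyra + Capella: cost 9 + 7 = 16 ≤ 16, return 11 + 7 = 18.
Orion + Rigel: cost 8 + 7 = 15 ≤ 16, return 14 + 4 = 18.
Orion + Capella: cost 8 + 7 = 15 ≤ 16, return 14 + 7 = 21.
Best is Orion and Capella with total return 21.

21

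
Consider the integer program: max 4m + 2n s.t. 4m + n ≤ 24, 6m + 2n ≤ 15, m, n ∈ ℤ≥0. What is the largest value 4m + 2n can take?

14

Relaxing integrality, the LP optimum is 15.00 at (m,n) = (0, 7.5), which is not an integer point.
(m,n)=(0,7) is feasible, giving 14.
(m,n)=(0,6) is feasible, giving 12.
Maximum is 14 at (m,n)=(0,7).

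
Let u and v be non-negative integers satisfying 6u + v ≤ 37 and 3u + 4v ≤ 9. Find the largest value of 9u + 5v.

(u,v)=(3,0): 6·3+1·0=18≤37, 3·3+4·0=9≤9, objective 27.
(u,v)=(2,0): 6·2+1·0=12≤37, 3·2+4·0=6≤9, objective 18.
The best lattice point is (3,0), giving 27.

27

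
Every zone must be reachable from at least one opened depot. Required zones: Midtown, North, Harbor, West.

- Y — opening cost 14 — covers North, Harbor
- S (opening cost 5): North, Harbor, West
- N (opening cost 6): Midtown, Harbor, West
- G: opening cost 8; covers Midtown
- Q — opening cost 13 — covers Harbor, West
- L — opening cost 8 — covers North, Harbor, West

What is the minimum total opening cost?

This is an integer covering problem.
Choose S and N: together they cover Midtown, North, Harbor, West — every zone.
Total opening cost: 5 + 6 = 11.
No cover costs less than 11.

11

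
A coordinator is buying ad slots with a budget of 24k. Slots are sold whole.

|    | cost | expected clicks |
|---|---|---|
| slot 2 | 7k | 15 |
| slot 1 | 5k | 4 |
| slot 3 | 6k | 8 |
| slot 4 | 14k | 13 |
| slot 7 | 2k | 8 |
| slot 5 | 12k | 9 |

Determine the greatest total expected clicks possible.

slot 2 + slot 1 + slot 3 + slot 7: cost 7 + 5 + 6 + 2 = 20 ≤ 24, expected clicks 15 + 4 + 8 + 8 = 35.
slot 2 + slot 4 + slot 7: cost 7 + 14 + 2 = 23 ≤ 24, expected clicks 15 + 13 + 8 = 36.
slot 2 + slot 7 + slot 5: cost 7 + 2 + 12 = 21 ≤ 24, expected clicks 15 + 8 + 9 = 32.
Best is slot 2, slot 4, and slot 7 with total expected clicks 36.

36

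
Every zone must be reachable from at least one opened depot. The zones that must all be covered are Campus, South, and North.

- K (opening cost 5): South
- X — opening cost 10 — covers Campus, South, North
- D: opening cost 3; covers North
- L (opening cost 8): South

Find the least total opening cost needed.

10

X alone covers Campus, South, North — every zone.
Total opening cost: 10.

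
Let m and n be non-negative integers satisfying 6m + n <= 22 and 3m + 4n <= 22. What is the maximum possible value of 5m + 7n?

38

Relaxing integrality, the LP optimum is 38.50 at (m,n) = (0, 5.5), which is not an integer point.
(m,n)=(2,4): 6·2+1·4=16≤22, 3·2+4·4=22≤22, objective 38.
(m,n)=(3,3): 6·3+1·3=21≤22, 3·3+4·3=21≤22, objective 36.
(m,n)=(0,5): 6·0+1·5=5≤22, 3·0+4·5=20≤22, objective 35.
No feasible integer point exceeds 38.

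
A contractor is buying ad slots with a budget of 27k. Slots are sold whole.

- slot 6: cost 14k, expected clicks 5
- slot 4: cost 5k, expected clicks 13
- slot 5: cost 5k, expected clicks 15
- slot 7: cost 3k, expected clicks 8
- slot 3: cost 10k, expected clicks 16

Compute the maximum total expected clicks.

52

slot 4 + slot 5 + slot 7 + slot 3: cost 5 + 5 + 3 + 10 = 23 ≤ 27, expected clicks 13 + 15 + 8 + 16 = 52.
slot 4 + slot 5 + slot 3: cost 5 + 5 + 10 = 20 ≤ 27, expected clicks 13 + 15 + 16 = 44.
Best is slot 4, slot 5, slot 7, and slot 3 with total expected clicks 52.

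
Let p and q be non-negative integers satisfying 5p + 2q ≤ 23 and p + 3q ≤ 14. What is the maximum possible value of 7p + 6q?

(p,q)=(3,3): 5·3+2·3=21≤23, 1·3+3·3=12≤14, objective 39.
(p,q)=(2,4): 5·2+2·4=18≤23, 1·2+3·4=14≤14, objective 38.
(p,q)=(3,2): 5·3+2·2=19≤23, 1·3+3·2=9≤14, objective 33.
(p,q)=(2,3): 5·2+2·3=16≤23, 1·2+3·3=11≤14, objective 32.
Maximum is 39 at (p,q)=(3,3).

39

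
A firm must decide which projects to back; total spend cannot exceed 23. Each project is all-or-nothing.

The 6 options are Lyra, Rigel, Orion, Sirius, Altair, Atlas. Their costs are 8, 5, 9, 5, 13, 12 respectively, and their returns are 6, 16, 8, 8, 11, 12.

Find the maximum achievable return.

36

This is a 0-1 knapsack instance.
Allowing fractional choices, the relaxed optimum would be about 36.9, but projects are indivisible.
Rigel + Sirius + Altair: cost 5 + 5 + 13 = 23 ≤ 23, return 16 + 8 + 11 = 35.
Rigel + Orion + Sirius: cost 5 + 9 + 5 = 19 ≤ 23, return 16 + 8 + 8 = 32.
Rigel + Sirius + Atlas: cost 5 + 5 + 12 = 22 ≤ 23, return 16 + 8 + 12 = 36.
Best is Rigel, Sirius, and Atlas with total return 36.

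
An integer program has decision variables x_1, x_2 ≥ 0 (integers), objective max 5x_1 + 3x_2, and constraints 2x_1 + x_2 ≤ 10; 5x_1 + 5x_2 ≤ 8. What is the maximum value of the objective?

The continuous relaxation peaks at (1.6, 0) with value 8.00; rounding to a feasible lattice point costs some objective.
(x_1,x_2)=(1,0) is feasible, giving 5.
(x_1,x_2)=(0,1) is feasible, giving 3.
Maximum is 5 at (x_1,x_2)=(1,0).

5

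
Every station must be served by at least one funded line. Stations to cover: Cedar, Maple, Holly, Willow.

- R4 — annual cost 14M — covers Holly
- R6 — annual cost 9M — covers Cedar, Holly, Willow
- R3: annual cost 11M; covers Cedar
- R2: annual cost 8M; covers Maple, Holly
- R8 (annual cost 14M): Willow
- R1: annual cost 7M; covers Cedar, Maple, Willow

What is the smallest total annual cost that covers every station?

Choose R2 and R1: together they cover Cedar, Maple, Holly, Willow — every station.
Total annual cost: 8 + 7 = 15.
No cover costs less than 15.

15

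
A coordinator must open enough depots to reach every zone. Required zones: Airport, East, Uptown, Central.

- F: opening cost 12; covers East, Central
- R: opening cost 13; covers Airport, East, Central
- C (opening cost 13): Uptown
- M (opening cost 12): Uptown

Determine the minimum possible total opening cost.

25

Choose R and M: together they cover Airport, East, Uptown, Central — every zone.
Total opening cost: 13 + 12 = 25.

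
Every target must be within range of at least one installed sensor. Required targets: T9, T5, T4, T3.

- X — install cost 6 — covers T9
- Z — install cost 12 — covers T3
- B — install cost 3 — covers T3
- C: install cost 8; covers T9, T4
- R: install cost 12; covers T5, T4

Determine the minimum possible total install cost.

21

Choose X, B, and R: together they cover T9, T5, T4, T3 — every target.
Total install cost: 6 + 3 + 12 = 21.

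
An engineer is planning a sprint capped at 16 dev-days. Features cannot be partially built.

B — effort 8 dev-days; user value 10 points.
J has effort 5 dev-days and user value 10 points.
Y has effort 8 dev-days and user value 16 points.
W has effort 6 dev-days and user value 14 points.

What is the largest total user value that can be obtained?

Treat it as a binary knapsack problem.
Allowing fractional choices, the relaxed optimum would be about 34.0, but features are indivisible.
J + Y: effort 5 + 8 = 13 ≤ 16, user value 10 + 16 = 26.
Y + W: effort 8 + 6 = 14 ≤ 16, user value 16 + 14 = 30.
B + Y: effort 8 + 8 = 16 ≤ 16, user value 10 + 16 = 26.
Best is Y and W with total user value 30.

30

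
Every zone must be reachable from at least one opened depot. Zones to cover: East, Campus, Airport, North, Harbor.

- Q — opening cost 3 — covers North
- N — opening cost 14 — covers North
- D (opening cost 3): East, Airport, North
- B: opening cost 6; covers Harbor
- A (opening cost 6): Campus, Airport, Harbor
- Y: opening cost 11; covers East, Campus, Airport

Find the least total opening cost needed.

This is an integer covering problem.
Choose D and A: together they cover East, Campus, Airport, North, Harbor — every zone.
Total opening cost: 3 + 6 = 9.

9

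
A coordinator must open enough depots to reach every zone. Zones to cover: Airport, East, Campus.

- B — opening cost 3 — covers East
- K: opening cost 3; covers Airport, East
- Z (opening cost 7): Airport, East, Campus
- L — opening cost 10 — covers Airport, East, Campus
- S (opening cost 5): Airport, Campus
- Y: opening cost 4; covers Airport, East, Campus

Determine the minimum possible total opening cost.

4

Y alone covers Airport, East, Campus — every zone.
Total opening cost: 4.
No cover costs less than 4.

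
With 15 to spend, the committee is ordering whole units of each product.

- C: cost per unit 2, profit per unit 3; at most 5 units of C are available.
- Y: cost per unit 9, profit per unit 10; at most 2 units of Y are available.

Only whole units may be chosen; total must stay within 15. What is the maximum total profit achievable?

19

2×C and 1×Y: cost 13 ≤ 15, profit 2·3 + 1·10 = 16.
3×C and 1×Y: cost 15 ≤ 15, profit 3·3 + 1·10 = 19.
Best is 19.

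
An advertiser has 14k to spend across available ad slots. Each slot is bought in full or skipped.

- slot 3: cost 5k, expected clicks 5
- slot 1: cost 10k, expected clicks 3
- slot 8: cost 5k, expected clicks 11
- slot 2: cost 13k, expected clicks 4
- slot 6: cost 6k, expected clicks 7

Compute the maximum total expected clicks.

18

Take slot 8 and slot 6: cost 5 + 6 = 11 ≤ 14, expected clicks 11 + 7 = 18.
No other feasible combination does better.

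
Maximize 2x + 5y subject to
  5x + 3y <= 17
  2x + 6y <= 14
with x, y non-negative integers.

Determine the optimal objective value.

12

(x,y)=(1,2): 5·1+3·2=11≤17, 2·1+6·2=14≤14, objective 12.
(x,y)=(0,2): 5·0+3·2=6≤17, 2·0+6·2=12≤14, objective 10.
(x,y)=(2,1): 5·2+3·1=13≤17, 2·2+6·1=10≤14, objective 9.
The best lattice point is (1,2), giving 12.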